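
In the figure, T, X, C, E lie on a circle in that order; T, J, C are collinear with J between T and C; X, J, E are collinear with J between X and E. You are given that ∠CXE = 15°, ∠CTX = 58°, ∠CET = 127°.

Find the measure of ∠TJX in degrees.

1. ∠CTE = 15°  [same arc CE]
2. ∠CEX = 58°  [same arc XC]
3. ∠ECT = 38°  [△TCE]
4. ∠CJE = 84°  [△CJE]
5. ∠TJX = 84°  [vertical angles at J]

∠TJX = 84°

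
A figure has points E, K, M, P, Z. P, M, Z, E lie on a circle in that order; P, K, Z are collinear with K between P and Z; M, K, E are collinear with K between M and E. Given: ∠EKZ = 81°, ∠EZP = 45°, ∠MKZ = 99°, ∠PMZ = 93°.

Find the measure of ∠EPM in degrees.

∠EPM = 102°

1. ∠EKP = 99°  [linear pair at K on PZ]
2. ∠EMP = 45°  [same arc PE]
3. ∠PEZ = 87°  [cyclic PMZE, opposite ∠M+∠E]
4. ∠EPZ = 48°  [△PZE]
5. ∠MEP = 33°  [△PKE]
6. ∠EPM = 102°  [△PME]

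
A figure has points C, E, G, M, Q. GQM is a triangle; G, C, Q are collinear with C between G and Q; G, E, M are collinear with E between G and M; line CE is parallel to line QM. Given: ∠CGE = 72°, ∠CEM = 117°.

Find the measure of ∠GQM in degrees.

∠GQM = 45°

1. ∠CEG = 63°  [linear pair at E on GM]
2. ∠ECG = 45°  [△GCE]
3. ∠GQM = 45°  [CE∥QM, corresponding at C]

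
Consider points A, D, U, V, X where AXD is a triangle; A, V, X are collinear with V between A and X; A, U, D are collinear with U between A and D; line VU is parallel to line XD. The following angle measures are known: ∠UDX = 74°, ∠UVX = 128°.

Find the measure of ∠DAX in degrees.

∠DAX = 54°

1. ∠ADX = 74°  [U on ray DA]
2. ∠AVU = 52°  [linear pair at V on AX]
3. ∠AUV = 74°  [VU∥XD, corresponding at U]
4. ∠UAV = 54°  [△AVU]
5. ∠DAX = 54°  [V on AX, U on AD]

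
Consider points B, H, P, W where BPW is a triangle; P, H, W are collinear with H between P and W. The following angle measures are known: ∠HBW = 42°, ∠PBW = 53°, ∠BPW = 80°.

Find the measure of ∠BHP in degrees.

1. ∠BWP = 47°  [△BPW]
2. ∠BWH = 47°  [H on ray WP]
3. ∠BHW = 91°  [△BHW]
4. ∠BHP = 89°  [linear pair at H on PW]

∠BHP = 89°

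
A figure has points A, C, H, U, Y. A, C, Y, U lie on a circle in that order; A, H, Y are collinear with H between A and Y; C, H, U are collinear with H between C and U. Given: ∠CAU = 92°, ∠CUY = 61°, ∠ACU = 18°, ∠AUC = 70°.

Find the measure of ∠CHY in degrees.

∠CHY = 79°

1. ∠CYU = 88°  [cyclic ACYU, opposite ∠A+∠Y]
2. ∠UCY = 31°  [△CYU]
3. ∠AYC = 70°  [same arc AC]
4. ∠CHY = 79°  [△CHY]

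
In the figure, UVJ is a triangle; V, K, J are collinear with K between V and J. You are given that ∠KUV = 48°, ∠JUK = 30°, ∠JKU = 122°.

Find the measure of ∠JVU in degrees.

1. ∠UKV = 58°  [linear pair at K on VJ]
2. ∠KVU = 74°  [△UVK]
3. ∠JVU = 74°  [K on ray VJ]

∠JVU = 74°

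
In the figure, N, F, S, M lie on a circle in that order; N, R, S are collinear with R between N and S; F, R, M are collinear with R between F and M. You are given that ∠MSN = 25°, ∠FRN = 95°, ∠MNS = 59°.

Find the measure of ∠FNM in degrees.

∠FNM = 119°

1. ∠MRS = 95°  [vertical angles at R]
2. ∠MFS = 59°  [same arc SM]
3. ∠FMS = 60°  [△SRM]
4. ∠FSM = 61°  [△FSM]
5. ∠FNM = 119°  [cyclic NFSM, opposite ∠N+∠S]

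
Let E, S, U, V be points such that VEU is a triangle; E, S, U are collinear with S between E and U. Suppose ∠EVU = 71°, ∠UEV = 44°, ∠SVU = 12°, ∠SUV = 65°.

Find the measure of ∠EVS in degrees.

1. ∠SEV = 44°  [S on ray EU]
2. ∠USV = 103°  [△VSU]
3. ∠ESV = 77°  [linear pair at S on EU]
4. ∠EVS = 59°  [△VES]

∠EVS = 59°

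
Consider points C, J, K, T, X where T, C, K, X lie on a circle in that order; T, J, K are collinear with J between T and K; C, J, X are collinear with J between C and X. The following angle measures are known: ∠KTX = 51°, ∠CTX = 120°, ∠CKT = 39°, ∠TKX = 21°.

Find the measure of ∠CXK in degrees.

∠CXK = 69°

1. ∠KCX = 51°  [same arc KX]
2. ∠CKX = 60°  [cyclic TCKX, opposite ∠T+∠K]
3. ∠CXK = 69°  [△CKX]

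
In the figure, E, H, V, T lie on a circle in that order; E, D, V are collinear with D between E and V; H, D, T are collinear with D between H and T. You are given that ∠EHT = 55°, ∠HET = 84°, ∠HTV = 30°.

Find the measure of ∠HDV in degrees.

∠HDV = 85°

1. ∠ETH = 41°  [△EHT]
2. ∠HVT = 96°  [cyclic EHVT, opposite ∠E+∠V]
3. ∠THV = 54°  [△HVT]
4. ∠EVH = 41°  [same arc EH]
5. ∠HDV = 85°  [△HDV]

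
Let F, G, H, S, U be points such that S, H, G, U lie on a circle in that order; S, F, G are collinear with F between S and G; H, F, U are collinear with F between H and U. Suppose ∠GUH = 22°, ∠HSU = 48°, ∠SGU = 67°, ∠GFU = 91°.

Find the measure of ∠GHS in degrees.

∠GHS = 93°

1. ∠GSH = 22°  [same arc HG]
2. ∠HGU = 132°  [cyclic SHGU, opposite ∠S+∠G]
3. ∠HFS = 91°  [vertical angles at F]
4. ∠GHU = 26°  [△HGU]
5. ∠GFH = 89°  [linear pair at F on SG]
6. ∠HGS = 65°  [△HFG]
7. ∠GHS = 93°  [△SHG]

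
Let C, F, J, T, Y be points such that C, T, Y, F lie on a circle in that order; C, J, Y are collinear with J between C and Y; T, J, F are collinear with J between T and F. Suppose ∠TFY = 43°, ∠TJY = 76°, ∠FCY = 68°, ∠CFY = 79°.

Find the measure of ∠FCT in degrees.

1. ∠TCY = 43°  [same arc TY]
2. ∠CJF = 76°  [vertical angles at J]
3. ∠CJT = 104°  [linear pair at J on CY]
4. ∠CFT = 36°  [△CJF]
5. ∠CTF = 33°  [△CJT]
6. ∠FCT = 111°  [△CTF]

∠FCT = 111°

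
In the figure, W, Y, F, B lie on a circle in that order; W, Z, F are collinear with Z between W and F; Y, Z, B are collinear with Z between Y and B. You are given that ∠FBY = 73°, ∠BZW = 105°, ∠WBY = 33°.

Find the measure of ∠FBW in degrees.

∠FBW = 106°

1. ∠BZF = 75°  [linear pair at Z on WF]
2. ∠BWF = 42°  [△WZB]
3. ∠BFW = 32°  [△FZB]
4. ∠FBW = 106°  [△WFB]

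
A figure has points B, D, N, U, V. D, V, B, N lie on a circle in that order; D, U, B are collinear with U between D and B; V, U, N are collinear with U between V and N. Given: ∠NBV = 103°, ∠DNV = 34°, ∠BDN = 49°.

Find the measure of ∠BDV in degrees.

1. ∠BVN = 49°  [same arc BN]
2. ∠BNV = 28°  [△VBN]
3. ∠BDV = 28°  [same arc VB]

∠BDV = 28°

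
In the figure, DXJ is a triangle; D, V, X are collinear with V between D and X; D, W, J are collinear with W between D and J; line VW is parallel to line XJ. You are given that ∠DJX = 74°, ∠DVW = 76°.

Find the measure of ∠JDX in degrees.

∠JDX = 30°

1. ∠DWV = 74°  [VW∥XJ, corresponding at W]
2. ∠VDW = 30°  [△DVW]
3. ∠JDX = 30°  [V on DX, W on DJ]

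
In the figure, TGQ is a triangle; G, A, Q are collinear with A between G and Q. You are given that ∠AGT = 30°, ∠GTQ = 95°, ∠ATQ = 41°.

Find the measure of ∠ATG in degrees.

1. ∠QGT = 30°  [A on ray GQ]
2. ∠GQT = 55°  [△TGQ]
3. ∠AQT = 55°  [A on ray QG]
4. ∠QAT = 84°  [△TAQ]
5. ∠GAT = 96°  [linear pair at A on GQ]
6. ∠ATG = 54°  [△TGA]

∠ATG = 54°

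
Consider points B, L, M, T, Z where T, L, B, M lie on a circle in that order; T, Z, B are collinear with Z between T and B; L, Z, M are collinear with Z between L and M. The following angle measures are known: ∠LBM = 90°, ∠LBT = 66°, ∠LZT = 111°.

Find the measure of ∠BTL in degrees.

1. ∠LTM = 90°  [cyclic TLBM, opposite ∠T+∠B]
2. ∠LMT = 66°  [same arc TL]
3. ∠MLT = 24°  [△TLM]
4. ∠BTL = 45°  [△TZL]

∠BTL = 45°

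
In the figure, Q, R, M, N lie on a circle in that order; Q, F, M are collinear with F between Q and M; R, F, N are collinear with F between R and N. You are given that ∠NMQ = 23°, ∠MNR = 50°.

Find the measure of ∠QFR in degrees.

∠QFR = 107°

1. ∠NRQ = 23°  [same arc QN]
2. ∠MQR = 50°  [same arc RM]
3. ∠QFR = 107°  [△QFR]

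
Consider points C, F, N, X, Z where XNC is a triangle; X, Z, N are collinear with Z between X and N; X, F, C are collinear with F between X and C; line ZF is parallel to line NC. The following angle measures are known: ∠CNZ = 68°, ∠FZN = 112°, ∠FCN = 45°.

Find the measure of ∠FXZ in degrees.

∠FXZ = 67°

1. ∠CNX = 68°  [Z on ray NX]
2. ∠NCX = 45°  [F on ray CX]
3. ∠CXN = 67°  [△XNC]
4. ∠FXZ = 67°  [Z on XN, F on XC]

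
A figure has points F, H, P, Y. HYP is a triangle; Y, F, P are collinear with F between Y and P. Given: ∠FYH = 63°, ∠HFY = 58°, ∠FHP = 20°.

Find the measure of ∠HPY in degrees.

1. ∠HFP = 122°  [linear pair at F on YP]
2. ∠FPH = 38°  [△HFP]
3. ∠HPY = 38°  [F on ray PY]

∠HPY = 38°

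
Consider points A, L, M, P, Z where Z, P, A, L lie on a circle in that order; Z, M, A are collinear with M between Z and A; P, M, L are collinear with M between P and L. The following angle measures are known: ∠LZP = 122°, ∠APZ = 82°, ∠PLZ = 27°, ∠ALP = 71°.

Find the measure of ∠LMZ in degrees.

1. ∠LPZ = 31°  [△ZPL]
2. ∠ALZ = 98°  [cyclic ZPAL, opposite ∠P+∠L]
3. ∠LAZ = 31°  [same arc ZL]
4. ∠AZL = 51°  [△ZAL]
5. ∠LMZ = 102°  [△ZML]

∠LMZ = 102°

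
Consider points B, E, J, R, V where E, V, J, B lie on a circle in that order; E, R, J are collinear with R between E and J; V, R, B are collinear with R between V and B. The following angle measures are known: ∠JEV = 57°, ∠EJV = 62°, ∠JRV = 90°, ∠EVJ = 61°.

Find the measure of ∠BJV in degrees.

∠BJV = 95°

1. ∠JBV = 57°  [same arc VJ]
2. ∠BVJ = 28°  [△VRJ]
3. ∠BJV = 95°  [△VJB]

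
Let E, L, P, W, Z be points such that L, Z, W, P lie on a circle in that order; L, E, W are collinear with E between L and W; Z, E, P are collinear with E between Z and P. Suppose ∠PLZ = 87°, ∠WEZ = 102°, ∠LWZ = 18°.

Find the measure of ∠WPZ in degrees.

1. ∠PWZ = 93°  [cyclic LZWP, opposite ∠L+∠W]
2. ∠PZW = 60°  [△ZEW]
3. ∠WPZ = 27°  [△ZWP]

∠WPZ = 27°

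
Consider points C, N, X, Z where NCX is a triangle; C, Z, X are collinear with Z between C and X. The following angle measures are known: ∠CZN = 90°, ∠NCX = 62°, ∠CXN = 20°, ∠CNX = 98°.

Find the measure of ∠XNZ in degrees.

∠XNZ = 70°

1. ∠NZX = 90°  [linear pair at Z on CX]
2. ∠NXZ = 20°  [Z on ray XC]
3. ∠XNZ = 70°  [△NZX]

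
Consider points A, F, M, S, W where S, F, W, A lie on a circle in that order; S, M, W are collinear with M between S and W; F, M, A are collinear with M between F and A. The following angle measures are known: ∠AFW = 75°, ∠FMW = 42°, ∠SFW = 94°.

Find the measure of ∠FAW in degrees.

∠FAW = 23°

1. ∠FWS = 63°  [△FMW]
2. ∠FSW = 23°  [△SFW]
3. ∠FAW = 23°  [same arc FW]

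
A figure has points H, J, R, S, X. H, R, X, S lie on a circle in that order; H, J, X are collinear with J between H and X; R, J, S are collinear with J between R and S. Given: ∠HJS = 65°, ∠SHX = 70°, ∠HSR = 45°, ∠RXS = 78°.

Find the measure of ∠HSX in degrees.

1. ∠SJX = 115°  [linear pair at J on HX]
2. ∠SRX = 70°  [same arc XS]
3. ∠RSX = 32°  [△RXS]
4. ∠HXS = 33°  [△XJS]
5. ∠HSX = 77°  [△HXS]

∠HSX = 77°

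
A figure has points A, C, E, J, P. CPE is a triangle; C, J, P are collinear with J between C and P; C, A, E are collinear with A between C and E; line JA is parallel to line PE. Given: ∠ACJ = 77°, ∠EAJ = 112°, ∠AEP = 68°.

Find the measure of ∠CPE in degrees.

1. ∠ECP = 77°  [J on CP, A on CE]
2. ∠CEP = 68°  [A on ray EC]
3. ∠CPE = 35°  [△CPE]

∠CPE = 35°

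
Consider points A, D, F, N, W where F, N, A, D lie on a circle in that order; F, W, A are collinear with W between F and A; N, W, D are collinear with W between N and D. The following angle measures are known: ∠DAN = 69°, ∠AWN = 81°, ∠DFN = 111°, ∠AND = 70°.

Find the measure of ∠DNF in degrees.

∠DNF = 40°

1. ∠ADN = 41°  [△NAD]
2. ∠FWN = 99°  [linear pair at W on FA]
3. ∠AFN = 41°  [same arc NA]
4. ∠DNF = 40°  [△FWN]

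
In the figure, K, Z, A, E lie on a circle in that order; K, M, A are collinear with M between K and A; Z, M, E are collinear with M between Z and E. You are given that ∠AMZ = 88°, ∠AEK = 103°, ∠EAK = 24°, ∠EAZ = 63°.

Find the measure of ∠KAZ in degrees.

1. ∠KMZ = 92°  [linear pair at M on KA]
2. ∠AZK = 77°  [cyclic KZAE, opposite ∠Z+∠E]
3. ∠EZK = 24°  [same arc KE]
4. ∠AKZ = 64°  [△KMZ]
5. ∠KAZ = 39°  [△KZA]

∠KAZ = 39°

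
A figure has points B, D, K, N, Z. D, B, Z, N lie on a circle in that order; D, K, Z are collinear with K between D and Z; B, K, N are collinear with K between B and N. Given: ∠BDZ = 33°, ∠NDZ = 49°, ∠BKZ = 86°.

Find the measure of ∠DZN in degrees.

1. ∠BNZ = 33°  [same arc BZ]
2. ∠DKN = 86°  [vertical angles at K]
3. ∠NKZ = 94°  [linear pair at K on DZ]
4. ∠DZN = 53°  [△ZKN]

∠DZN = 53°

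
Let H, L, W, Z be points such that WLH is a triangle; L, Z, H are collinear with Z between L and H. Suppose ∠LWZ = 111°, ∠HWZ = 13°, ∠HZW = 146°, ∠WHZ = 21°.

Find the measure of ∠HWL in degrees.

∠HWL = 124°

1. ∠LZW = 34°  [linear pair at Z on LH]
2. ∠LHW = 21°  [Z on ray HL]
3. ∠WLZ = 35°  [△WLZ]
4. ∠HLW = 35°  [Z on ray LH]
5. ∠HWL = 124°  [△WLH]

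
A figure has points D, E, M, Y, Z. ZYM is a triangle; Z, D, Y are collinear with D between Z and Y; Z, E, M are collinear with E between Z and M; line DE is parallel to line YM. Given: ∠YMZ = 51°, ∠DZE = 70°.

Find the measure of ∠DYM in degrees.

∠DYM = 59°

1. ∠DEZ = 51°  [DE∥YM, corresponding at E]
2. ∠EDZ = 59°  [△ZDE]
3. ∠EDY = 121°  [linear pair at D on ZY]
4. ∠DYM = 59°  [DE∥YM, co-interior at Y–D]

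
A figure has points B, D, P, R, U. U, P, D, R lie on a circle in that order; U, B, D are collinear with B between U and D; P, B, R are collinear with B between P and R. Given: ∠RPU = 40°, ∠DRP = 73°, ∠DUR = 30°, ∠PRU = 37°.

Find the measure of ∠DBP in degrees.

1. ∠DPR = 30°  [same arc DR]
2. ∠PDU = 37°  [same arc UP]
3. ∠DBP = 113°  [△PBD]

∠DBP = 113°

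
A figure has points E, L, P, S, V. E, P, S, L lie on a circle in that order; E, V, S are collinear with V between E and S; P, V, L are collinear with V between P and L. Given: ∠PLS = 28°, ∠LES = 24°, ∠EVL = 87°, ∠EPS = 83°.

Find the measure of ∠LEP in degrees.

1. ∠LPS = 24°  [same arc SL]
2. ∠LSP = 128°  [△PSL]
3. ∠LEP = 52°  [cyclic EPSL, opposite ∠E+∠S]

∠LEP = 52°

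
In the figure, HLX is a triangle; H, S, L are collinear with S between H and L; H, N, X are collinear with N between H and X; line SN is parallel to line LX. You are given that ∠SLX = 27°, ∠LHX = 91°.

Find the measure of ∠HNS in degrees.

1. ∠HLX = 27°  [S on ray LH]
2. ∠HXL = 62°  [△HLX]
3. ∠HNS = 62°  [SN∥LX, corresponding at N]

∠HNS = 62°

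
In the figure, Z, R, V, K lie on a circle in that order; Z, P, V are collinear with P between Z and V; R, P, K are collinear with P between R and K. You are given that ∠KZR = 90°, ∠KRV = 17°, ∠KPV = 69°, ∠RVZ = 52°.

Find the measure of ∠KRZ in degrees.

∠KRZ = 38°

1. ∠KVR = 90°  [cyclic ZRVK, opposite ∠Z+∠V]
2. ∠RKV = 73°  [△RVK]
3. ∠RPZ = 69°  [vertical angles at P]
4. ∠RZV = 73°  [same arc RV]
5. ∠KRZ = 38°  [△ZPR]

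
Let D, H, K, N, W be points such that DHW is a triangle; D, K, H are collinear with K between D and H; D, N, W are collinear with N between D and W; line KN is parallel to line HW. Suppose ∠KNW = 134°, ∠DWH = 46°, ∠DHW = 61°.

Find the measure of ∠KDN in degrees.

∠KDN = 73°

1. ∠DNK = 46°  [linear pair at N on DW]
2. ∠DKN = 61°  [KN∥HW, corresponding at K]
3. ∠KDN = 73°  [△DKN]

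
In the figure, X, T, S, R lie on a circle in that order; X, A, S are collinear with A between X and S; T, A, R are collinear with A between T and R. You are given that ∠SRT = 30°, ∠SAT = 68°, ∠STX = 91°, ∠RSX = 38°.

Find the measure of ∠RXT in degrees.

1. ∠RAX = 68°  [vertical angles at A]
2. ∠SRX = 89°  [cyclic XTSR, opposite ∠T+∠R]
3. ∠RTX = 38°  [same arc XR]
4. ∠RXS = 53°  [△XSR]
5. ∠TRX = 59°  [△XAR]
6. ∠RXT = 83°  [△XTR]

∠RXT = 83°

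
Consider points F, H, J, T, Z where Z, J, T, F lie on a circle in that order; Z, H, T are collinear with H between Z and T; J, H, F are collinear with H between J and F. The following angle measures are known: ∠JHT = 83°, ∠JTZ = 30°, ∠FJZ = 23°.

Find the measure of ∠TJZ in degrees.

1. ∠JHZ = 97°  [linear pair at H on ZT]
2. ∠JZT = 60°  [△ZHJ]
3. ∠TJZ = 90°  [△ZJT]

∠TJZ = 90°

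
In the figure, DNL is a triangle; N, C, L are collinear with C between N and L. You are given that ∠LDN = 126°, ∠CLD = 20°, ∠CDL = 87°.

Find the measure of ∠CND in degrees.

1. ∠DLN = 20°  [C on ray LN]
2. ∠DNL = 34°  [△DNL]
3. ∠CND = 34°  [C on ray NL]

∠CND = 34°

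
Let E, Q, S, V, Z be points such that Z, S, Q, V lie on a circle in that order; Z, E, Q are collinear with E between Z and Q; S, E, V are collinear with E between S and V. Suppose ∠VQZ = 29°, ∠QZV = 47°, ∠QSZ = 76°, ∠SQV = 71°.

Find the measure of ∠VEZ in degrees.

1. ∠VSZ = 29°  [same arc ZV]
2. ∠SZV = 109°  [cyclic ZSQV, opposite ∠Z+∠Q]
3. ∠SVZ = 42°  [△ZSV]
4. ∠VEZ = 91°  [△ZEV]

∠VEZ = 91°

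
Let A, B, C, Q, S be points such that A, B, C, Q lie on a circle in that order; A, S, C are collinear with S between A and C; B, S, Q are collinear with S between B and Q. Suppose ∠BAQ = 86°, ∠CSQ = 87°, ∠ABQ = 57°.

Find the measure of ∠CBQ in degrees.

1. ∠AQB = 37°  [△ABQ]
2. ∠ASB = 87°  [vertical angles at S]
3. ∠ACB = 37°  [same arc AB]
4. ∠BSC = 93°  [linear pair at S on AC]
5. ∠CBQ = 50°  [△BSC]

∠CBQ = 50°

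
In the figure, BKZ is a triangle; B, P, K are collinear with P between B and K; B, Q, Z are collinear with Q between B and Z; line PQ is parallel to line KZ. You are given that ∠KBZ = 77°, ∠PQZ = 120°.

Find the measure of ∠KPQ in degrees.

1. ∠PBQ = 77°  [P on BK, Q on BZ]
2. ∠BQP = 60°  [linear pair at Q on BZ]
3. ∠BPQ = 43°  [△BPQ]
4. ∠KPQ = 137°  [linear pair at P on BK]

∠KPQ = 137°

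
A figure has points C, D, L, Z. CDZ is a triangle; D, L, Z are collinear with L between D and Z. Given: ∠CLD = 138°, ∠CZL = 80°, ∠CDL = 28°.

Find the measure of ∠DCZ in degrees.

∠DCZ = 72°

1. ∠CZD = 80°  [L on ray ZD]
2. ∠CDZ = 28°  [L on ray DZ]
3. ∠DCZ = 72°  [△CDZ]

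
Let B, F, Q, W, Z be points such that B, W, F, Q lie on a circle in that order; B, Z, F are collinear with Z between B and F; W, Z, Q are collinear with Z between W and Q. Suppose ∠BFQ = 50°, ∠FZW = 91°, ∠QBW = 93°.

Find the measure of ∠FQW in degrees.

1. ∠BWQ = 50°  [same arc BQ]
2. ∠BZW = 89°  [linear pair at Z on BF]
3. ∠FBW = 41°  [△BZW]
4. ∠FQW = 41°  [same arc WF]

∠FQW = 41°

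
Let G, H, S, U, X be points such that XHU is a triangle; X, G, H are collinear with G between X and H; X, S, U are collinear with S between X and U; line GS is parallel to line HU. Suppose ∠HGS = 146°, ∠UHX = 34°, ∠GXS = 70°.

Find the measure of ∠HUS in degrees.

∠HUS = 76°

1. ∠SGX = 34°  [linear pair at G on XH]
2. ∠GSX = 76°  [△XGS]
3. ∠GSU = 104°  [linear pair at S on XU]
4. ∠HUS = 76°  [GS∥HU, co-interior at U–S]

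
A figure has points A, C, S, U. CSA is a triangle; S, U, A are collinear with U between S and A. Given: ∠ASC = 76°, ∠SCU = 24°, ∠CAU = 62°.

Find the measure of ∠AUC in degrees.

1. ∠CSU = 76°  [U on ray SA]
2. ∠CUS = 80°  [△CSU]
3. ∠AUC = 100°  [linear pair at U on SA]

∠AUC = 100°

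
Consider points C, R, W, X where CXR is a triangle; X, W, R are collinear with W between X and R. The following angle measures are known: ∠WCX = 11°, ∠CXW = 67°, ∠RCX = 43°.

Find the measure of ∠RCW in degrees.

∠RCW = 32°

1. ∠CWX = 102°  [△CXW]
2. ∠CXR = 67°  [W on ray XR]
3. ∠CRX = 70°  [△CXR]
4. ∠CWR = 78°  [linear pair at W on XR]
5. ∠CRW = 70°  [W on ray RX]
6. ∠RCW = 32°  [△CWR]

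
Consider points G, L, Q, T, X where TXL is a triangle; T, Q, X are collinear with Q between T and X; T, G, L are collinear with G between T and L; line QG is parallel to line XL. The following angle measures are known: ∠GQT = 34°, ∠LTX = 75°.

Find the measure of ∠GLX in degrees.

∠GLX = 71°

1. ∠LXT = 34°  [QG∥XL, corresponding at Q]
2. ∠TLX = 71°  [△TXL]
3. ∠GLX = 71°  [G on ray LT]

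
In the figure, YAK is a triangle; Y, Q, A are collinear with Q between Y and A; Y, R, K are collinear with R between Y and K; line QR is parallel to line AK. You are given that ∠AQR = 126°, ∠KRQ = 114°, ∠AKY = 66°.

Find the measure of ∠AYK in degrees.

∠AYK = 60°

1. ∠RQY = 54°  [linear pair at Q on YA]
2. ∠QRY = 66°  [linear pair at R on YK]
3. ∠QYR = 60°  [△YQR]
4. ∠AYK = 60°  [Q on YA, R on YK]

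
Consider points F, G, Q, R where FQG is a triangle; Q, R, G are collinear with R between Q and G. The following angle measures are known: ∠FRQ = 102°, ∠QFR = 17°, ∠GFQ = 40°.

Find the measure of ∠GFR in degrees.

∠GFR = 23°

1. ∠FQR = 61°  [△FQR]
2. ∠FRG = 78°  [linear pair at R on QG]
3. ∠FQG = 61°  [R on ray QG]
4. ∠FGQ = 79°  [△FQG]
5. ∠FGR = 79°  [R on ray GQ]
6. ∠GFR = 23°  [△FRG]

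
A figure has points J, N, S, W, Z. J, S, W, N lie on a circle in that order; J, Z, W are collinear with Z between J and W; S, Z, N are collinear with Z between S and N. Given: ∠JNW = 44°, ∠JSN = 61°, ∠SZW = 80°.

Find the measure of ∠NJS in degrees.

1. ∠JWN = 61°  [same arc JN]
2. ∠JZN = 80°  [vertical angles at Z]
3. ∠NJW = 75°  [△JWN]
4. ∠JNS = 25°  [△JZN]
5. ∠NJS = 94°  [△JSN]

∠NJS = 94°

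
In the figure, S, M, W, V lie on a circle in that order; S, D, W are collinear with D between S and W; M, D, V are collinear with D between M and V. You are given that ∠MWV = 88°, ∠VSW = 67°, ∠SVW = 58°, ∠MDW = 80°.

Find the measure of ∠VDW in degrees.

1. ∠VMW = 67°  [same arc WV]
2. ∠SWV = 55°  [△SWV]
3. ∠MVW = 25°  [△MWV]
4. ∠VDW = 100°  [△WDV]

∠VDW = 100°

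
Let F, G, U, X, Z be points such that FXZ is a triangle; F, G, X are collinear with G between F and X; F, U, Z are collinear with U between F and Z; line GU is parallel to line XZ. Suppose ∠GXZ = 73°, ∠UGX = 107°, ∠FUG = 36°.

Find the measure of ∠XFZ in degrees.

∠XFZ = 71°

1. ∠FXZ = 73°  [G on ray XF]
2. ∠FZX = 36°  [GU∥XZ, corresponding at U]
3. ∠XFZ = 71°  [△FXZ]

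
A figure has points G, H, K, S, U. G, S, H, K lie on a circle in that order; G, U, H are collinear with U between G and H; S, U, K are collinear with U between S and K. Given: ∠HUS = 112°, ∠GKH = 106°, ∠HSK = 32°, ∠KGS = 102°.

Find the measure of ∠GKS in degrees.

1. ∠GUK = 112°  [vertical angles at U]
2. ∠HGK = 32°  [same arc HK]
3. ∠GKS = 36°  [△GUK]

∠GKS = 36°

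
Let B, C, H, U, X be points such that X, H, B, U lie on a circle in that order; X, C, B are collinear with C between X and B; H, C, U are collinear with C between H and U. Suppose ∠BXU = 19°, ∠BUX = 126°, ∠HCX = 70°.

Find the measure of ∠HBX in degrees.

∠HBX = 51°

1. ∠BHU = 19°  [same arc BU]
2. ∠BCH = 110°  [linear pair at C on XB]
3. ∠HBX = 51°  [△HCB]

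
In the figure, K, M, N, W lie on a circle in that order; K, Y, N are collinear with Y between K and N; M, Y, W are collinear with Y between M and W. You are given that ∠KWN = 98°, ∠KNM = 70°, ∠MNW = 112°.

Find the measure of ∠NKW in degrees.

1. ∠KWM = 70°  [same arc KM]
2. ∠MKW = 68°  [cyclic KMNW, opposite ∠K+∠N]
3. ∠KMW = 42°  [△KMW]
4. ∠KNW = 42°  [same arc KW]
5. ∠NKW = 40°  [△KNW]

∠NKW = 40°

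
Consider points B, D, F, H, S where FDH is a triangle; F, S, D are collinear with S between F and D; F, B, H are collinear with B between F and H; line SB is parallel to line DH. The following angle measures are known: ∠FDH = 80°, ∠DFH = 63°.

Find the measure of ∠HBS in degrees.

∠HBS = 143°

1. ∠DHF = 37°  [△FDH]
2. ∠FBS = 37°  [SB∥DH, corresponding at B]
3. ∠HBS = 143°  [linear pair at B on FH]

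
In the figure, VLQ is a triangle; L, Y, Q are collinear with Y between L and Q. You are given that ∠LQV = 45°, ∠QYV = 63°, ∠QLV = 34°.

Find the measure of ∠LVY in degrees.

∠LVY = 29°

1. ∠LYV = 117°  [linear pair at Y on LQ]
2. ∠VLY = 34°  [Y on ray LQ]
3. ∠LVY = 29°  [△VLY]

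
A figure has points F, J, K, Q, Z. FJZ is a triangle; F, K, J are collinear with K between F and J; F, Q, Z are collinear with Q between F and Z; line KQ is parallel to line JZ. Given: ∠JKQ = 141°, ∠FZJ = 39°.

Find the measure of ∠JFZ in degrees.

∠JFZ = 102°

1. ∠FKQ = 39°  [linear pair at K on FJ]
2. ∠FQK = 39°  [KQ∥JZ, corresponding at Q]
3. ∠KFQ = 102°  [△FKQ]
4. ∠JFZ = 102°  [K on FJ, Q on FZ]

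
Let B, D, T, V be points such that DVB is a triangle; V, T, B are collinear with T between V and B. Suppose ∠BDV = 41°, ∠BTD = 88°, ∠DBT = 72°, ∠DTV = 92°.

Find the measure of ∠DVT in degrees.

1. ∠DBV = 72°  [T on ray BV]
2. ∠BVD = 67°  [△DVB]
3. ∠DVT = 67°  [T on ray VB]

∠DVT = 67°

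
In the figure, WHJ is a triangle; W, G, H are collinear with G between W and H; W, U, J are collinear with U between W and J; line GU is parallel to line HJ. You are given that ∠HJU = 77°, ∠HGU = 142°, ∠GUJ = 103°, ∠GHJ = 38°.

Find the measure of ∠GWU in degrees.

∠GWU = 65°

1. ∠UGW = 38°  [linear pair at G on WH]
2. ∠GUW = 77°  [linear pair at U on WJ]
3. ∠GWU = 65°  [△WGU]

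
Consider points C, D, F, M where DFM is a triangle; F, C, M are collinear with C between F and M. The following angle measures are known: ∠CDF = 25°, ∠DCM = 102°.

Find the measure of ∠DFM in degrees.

∠DFM = 77°

1. ∠DCF = 78°  [linear pair at C on FM]
2. ∠CFD = 77°  [△DFC]
3. ∠DFM = 77°  [C on ray FM]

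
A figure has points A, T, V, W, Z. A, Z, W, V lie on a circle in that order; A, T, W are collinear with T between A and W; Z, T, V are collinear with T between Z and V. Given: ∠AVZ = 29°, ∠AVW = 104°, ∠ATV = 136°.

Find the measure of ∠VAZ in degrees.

1. ∠VAW = 15°  [△ATV]
2. ∠AWV = 61°  [△AWV]
3. ∠AZV = 61°  [same arc AV]
4. ∠VAZ = 90°  [△AZV]

∠VAZ = 90°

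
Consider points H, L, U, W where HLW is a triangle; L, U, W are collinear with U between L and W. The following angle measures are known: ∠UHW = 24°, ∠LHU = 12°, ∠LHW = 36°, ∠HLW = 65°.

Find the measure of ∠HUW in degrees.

∠HUW = 77°

1. ∠HWL = 79°  [△HLW]
2. ∠HWU = 79°  [U on ray WL]
3. ∠HUW = 77°  [△HUW]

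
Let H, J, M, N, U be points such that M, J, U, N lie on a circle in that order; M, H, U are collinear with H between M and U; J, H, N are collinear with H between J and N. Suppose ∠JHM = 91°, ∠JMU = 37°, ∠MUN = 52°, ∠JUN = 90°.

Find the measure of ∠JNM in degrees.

1. ∠MJN = 52°  [△MHJ]
2. ∠JMN = 90°  [cyclic MJUN, opposite ∠M+∠U]
3. ∠JNM = 38°  [△MJN]

∠JNM = 38°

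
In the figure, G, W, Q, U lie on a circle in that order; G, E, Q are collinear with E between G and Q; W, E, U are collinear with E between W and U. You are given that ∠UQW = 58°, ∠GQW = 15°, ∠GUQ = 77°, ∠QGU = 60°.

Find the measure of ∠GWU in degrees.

1. ∠UGW = 122°  [cyclic GWQU, opposite ∠G+∠Q]
2. ∠GUW = 15°  [same arc GW]
3. ∠GWU = 43°  [△GWU]

∠GWU = 43°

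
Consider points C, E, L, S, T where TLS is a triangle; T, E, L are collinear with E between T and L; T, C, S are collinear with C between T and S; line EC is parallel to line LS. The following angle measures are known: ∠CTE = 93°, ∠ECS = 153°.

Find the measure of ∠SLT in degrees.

∠SLT = 60°

1. ∠ECT = 27°  [linear pair at C on TS]
2. ∠CET = 60°  [△TEC]
3. ∠SLT = 60°  [EC∥LS, corresponding at E]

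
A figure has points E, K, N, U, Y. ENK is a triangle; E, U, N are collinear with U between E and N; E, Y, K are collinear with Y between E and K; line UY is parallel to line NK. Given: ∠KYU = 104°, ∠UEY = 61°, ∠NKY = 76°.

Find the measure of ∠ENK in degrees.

1. ∠EYU = 76°  [linear pair at Y on EK]
2. ∠EUY = 43°  [△EUY]
3. ∠ENK = 43°  [UY∥NK, corresponding at U]

∠ENK = 43°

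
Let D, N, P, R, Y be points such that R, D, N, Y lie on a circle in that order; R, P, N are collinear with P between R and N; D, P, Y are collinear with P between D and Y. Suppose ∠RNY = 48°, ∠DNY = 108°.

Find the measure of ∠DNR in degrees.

∠DNR = 60°

1. ∠RDY = 48°  [same arc RY]
2. ∠DRY = 72°  [cyclic RDNY, opposite ∠R+∠N]
3. ∠DYR = 60°  [△RDY]
4. ∠DNR = 60°  [same arc RD]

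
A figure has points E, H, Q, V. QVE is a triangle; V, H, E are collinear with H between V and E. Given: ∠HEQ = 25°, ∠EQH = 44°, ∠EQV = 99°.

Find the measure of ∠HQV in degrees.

1. ∠EHQ = 111°  [△QHE]
2. ∠QEV = 25°  [H on ray EV]
3. ∠EVQ = 56°  [△QVE]
4. ∠QHV = 69°  [linear pair at H on VE]
5. ∠HVQ = 56°  [H on ray VE]
6. ∠HQV = 55°  [△QVH]

∠HQV = 55°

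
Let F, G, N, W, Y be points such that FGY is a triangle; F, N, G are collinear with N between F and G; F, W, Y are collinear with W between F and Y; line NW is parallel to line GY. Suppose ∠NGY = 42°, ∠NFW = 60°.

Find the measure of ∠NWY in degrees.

1. ∠FGY = 42°  [N on ray GF]
2. ∠GFY = 60°  [N on FG, W on FY]
3. ∠FYG = 78°  [△FGY]
4. ∠FWN = 78°  [NW∥GY, corresponding at W]
5. ∠NWY = 102°  [linear pair at W on FY]

∠NWY = 102°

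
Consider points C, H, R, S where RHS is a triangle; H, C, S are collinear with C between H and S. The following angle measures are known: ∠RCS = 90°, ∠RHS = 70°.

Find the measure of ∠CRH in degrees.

∠CRH = 20°

1. ∠HCR = 90°  [linear pair at C on HS]
2. ∠CHR = 70°  [C on ray HS]
3. ∠CRH = 20°  [△RHC]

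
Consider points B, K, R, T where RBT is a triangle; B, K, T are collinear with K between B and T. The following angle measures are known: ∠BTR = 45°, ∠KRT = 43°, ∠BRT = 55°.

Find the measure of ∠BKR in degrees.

1. ∠KTR = 45°  [K on ray TB]
2. ∠RKT = 92°  [△RKT]
3. ∠BKR = 88°  [linear pair at K on BT]

∠BKR = 88°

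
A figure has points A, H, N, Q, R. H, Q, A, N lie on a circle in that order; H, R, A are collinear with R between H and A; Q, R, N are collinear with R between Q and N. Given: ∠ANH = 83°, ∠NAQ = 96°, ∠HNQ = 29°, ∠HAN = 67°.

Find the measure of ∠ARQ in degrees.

∠ARQ = 121°

1. ∠AHN = 30°  [△HAN]
2. ∠HAQ = 29°  [same arc HQ]
3. ∠AQN = 30°  [same arc AN]
4. ∠ARQ = 121°  [△QRA]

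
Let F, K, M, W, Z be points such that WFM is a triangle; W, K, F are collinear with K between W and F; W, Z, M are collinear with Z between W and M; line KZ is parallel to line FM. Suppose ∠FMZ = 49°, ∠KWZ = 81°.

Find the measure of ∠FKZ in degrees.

∠FKZ = 130°

1. ∠FMW = 49°  [Z on ray MW]
2. ∠FWM = 81°  [K on WF, Z on WM]
3. ∠MFW = 50°  [△WFM]
4. ∠WKZ = 50°  [KZ∥FM, corresponding at K]
5. ∠FKZ = 130°  [linear pair at K on WF]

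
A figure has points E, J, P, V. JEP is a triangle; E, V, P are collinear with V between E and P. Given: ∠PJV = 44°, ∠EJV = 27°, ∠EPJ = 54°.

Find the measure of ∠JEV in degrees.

1. ∠JPV = 54°  [V on ray PE]
2. ∠JVP = 82°  [△JVP]
3. ∠EVJ = 98°  [linear pair at V on EP]
4. ∠JEV = 55°  [△JEV]

∠JEV = 55°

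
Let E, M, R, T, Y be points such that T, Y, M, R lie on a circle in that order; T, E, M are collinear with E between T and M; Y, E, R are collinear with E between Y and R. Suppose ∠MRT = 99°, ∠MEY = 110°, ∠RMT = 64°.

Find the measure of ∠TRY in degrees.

∠TRY = 53°

1. ∠MTR = 17°  [△TMR]
2. ∠RET = 110°  [vertical angles at E]
3. ∠TRY = 53°  [△TER]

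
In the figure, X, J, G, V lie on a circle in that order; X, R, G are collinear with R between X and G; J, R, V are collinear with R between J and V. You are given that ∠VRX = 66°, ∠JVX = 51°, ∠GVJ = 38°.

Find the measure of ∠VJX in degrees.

∠VJX = 28°

1. ∠GRJ = 66°  [vertical angles at R]
2. ∠GXJ = 38°  [same arc JG]
3. ∠JRX = 114°  [linear pair at R on XG]
4. ∠VJX = 28°  [△XRJ]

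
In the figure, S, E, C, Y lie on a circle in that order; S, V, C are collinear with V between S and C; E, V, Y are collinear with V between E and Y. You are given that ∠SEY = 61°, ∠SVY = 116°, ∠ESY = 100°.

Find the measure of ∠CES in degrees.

∠CES = 106°

1. ∠SCY = 61°  [same arc SY]
2. ∠EYS = 19°  [△SEY]
3. ∠CSY = 45°  [△SVY]
4. ∠CYS = 74°  [△SCY]
5. ∠CES = 106°  [cyclic SECY, opposite ∠E+∠Y]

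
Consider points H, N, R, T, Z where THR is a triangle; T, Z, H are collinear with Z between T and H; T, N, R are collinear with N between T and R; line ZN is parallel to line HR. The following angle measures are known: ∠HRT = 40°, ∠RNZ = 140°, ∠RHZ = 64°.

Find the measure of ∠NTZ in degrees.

∠NTZ = 76°

1. ∠RHT = 64°  [Z on ray HT]
2. ∠HTR = 76°  [△THR]
3. ∠NTZ = 76°  [Z on TH, N on TR]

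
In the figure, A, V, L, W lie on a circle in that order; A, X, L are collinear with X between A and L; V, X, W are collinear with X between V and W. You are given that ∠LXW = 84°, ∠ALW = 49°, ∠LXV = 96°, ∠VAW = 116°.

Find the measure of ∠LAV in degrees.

∠LAV = 47°

1. ∠AXV = 84°  [vertical angles at X]
2. ∠AVW = 49°  [same arc AW]
3. ∠LAV = 47°  [△AXV]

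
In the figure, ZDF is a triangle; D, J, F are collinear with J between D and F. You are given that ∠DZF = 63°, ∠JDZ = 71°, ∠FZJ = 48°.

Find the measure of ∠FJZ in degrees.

∠FJZ = 86°

1. ∠FDZ = 71°  [J on ray DF]
2. ∠DFZ = 46°  [△ZDF]
3. ∠JFZ = 46°  [J on ray FD]
4. ∠FJZ = 86°  [△ZJF]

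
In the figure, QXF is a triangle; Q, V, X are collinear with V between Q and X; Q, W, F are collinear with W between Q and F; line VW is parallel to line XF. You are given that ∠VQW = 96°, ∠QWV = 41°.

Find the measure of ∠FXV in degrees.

∠FXV = 43°

1. ∠QVW = 43°  [△QVW]
2. ∠WVX = 137°  [linear pair at V on QX]
3. ∠FXV = 43°  [VW∥XF, co-interior at X–V]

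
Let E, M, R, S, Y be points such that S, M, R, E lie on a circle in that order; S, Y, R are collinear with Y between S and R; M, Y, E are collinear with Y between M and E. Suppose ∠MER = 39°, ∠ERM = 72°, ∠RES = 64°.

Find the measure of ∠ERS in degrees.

∠ERS = 47°

1. ∠EMR = 69°  [△MRE]
2. ∠ESR = 69°  [same arc RE]
3. ∠ERS = 47°  [△SRE]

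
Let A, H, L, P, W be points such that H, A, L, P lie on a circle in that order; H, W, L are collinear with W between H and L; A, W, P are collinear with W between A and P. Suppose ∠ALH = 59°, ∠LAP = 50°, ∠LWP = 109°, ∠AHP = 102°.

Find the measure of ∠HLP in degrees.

∠HLP = 19°

1. ∠APH = 59°  [same arc HA]
2. ∠HAP = 19°  [△HAP]
3. ∠HLP = 19°  [same arc HP]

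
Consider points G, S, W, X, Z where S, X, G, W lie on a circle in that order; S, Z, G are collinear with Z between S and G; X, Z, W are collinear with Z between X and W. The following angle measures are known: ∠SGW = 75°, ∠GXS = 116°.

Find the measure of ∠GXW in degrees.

1. ∠GWS = 64°  [cyclic SXGW, opposite ∠X+∠W]
2. ∠GSW = 41°  [△SGW]
3. ∠GXW = 41°  [same arc GW]

∠GXW = 41°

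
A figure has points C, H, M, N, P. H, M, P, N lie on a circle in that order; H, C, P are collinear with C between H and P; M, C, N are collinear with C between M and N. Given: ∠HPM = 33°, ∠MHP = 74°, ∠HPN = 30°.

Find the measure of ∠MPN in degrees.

∠MPN = 63°

1. ∠HNM = 33°  [same arc HM]
2. ∠HMN = 30°  [same arc HN]
3. ∠MHN = 117°  [△HMN]
4. ∠MPN = 63°  [cyclic HMPN, opposite ∠H+∠P]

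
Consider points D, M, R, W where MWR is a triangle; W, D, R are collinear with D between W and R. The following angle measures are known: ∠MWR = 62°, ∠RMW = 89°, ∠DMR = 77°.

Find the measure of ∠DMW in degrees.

∠DMW = 12°

1. ∠MRW = 29°  [△MWR]
2. ∠DWM = 62°  [D on ray WR]
3. ∠DRM = 29°  [D on ray RW]
4. ∠MDR = 74°  [△MDR]
5. ∠MDW = 106°  [linear pair at D on WR]
6. ∠DMW = 12°  [△MWD]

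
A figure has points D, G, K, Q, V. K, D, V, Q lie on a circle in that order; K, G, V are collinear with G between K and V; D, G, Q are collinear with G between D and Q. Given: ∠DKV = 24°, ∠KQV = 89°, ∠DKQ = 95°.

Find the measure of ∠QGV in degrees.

∠QGV = 136°

1. ∠DQV = 24°  [same arc DV]
2. ∠DVQ = 85°  [cyclic KDVQ, opposite ∠K+∠V]
3. ∠QDV = 71°  [△DVQ]
4. ∠QKV = 71°  [same arc VQ]
5. ∠KVQ = 20°  [△KVQ]
6. ∠QGV = 136°  [△VGQ]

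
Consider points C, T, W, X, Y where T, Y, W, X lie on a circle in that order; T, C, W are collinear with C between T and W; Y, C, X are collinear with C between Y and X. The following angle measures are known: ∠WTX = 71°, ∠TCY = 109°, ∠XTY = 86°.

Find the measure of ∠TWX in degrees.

1. ∠WYX = 71°  [same arc WX]
2. ∠WCX = 109°  [vertical angles at C]
3. ∠XWY = 94°  [cyclic TYWX, opposite ∠T+∠W]
4. ∠WXY = 15°  [△YWX]
5. ∠TWX = 56°  [△WCX]

∠TWX = 56°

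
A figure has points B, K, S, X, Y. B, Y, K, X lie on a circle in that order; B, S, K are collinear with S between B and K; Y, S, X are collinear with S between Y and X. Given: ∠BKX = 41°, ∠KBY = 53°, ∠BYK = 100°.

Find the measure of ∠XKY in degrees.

1. ∠BYX = 41°  [same arc BX]
2. ∠BKY = 27°  [△BYK]
3. ∠BXY = 27°  [same arc BY]
4. ∠XBY = 112°  [△BYX]
5. ∠XKY = 68°  [cyclic BYKX, opposite ∠B+∠K]

∠XKY = 68°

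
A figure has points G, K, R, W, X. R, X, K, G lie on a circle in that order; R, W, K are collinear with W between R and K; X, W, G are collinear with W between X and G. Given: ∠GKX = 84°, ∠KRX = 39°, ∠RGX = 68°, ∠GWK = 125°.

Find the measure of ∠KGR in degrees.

∠KGR = 107°

1. ∠KGX = 39°  [same arc XK]
2. ∠GWR = 55°  [linear pair at W on RK]
3. ∠GKR = 16°  [△KWG]
4. ∠GRK = 57°  [△RWG]
5. ∠KGR = 107°  [△RKG]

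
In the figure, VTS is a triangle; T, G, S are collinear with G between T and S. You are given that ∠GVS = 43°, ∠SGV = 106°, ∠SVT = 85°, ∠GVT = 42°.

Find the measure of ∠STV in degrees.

∠STV = 64°

1. ∠TGV = 74°  [linear pair at G on TS]
2. ∠GTV = 64°  [△VTG]
3. ∠STV = 64°  [G on ray TS]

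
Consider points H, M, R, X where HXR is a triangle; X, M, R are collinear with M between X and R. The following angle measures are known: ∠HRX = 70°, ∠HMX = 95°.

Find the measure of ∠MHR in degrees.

1. ∠HRM = 70°  [M on ray RX]
2. ∠HMR = 85°  [linear pair at M on XR]
3. ∠MHR = 25°  [△HMR]

∠MHR = 25°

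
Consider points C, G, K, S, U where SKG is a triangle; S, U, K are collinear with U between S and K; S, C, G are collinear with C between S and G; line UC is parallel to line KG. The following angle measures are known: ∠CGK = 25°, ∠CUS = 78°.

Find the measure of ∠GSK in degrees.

∠GSK = 77°

1. ∠KGS = 25°  [C on ray GS]
2. ∠GKS = 78°  [UC∥KG, corresponding at U]
3. ∠GSK = 77°  [△SKG]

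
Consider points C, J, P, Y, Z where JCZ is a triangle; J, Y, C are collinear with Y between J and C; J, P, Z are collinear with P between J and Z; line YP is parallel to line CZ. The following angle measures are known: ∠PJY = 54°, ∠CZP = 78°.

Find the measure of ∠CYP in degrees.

∠CYP = 132°

1. ∠CJZ = 54°  [Y on JC, P on JZ]
2. ∠CZJ = 78°  [P on ray ZJ]
3. ∠JCZ = 48°  [△JCZ]
4. ∠JYP = 48°  [YP∥CZ, corresponding at Y]
5. ∠CYP = 132°  [linear pair at Y on JC]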